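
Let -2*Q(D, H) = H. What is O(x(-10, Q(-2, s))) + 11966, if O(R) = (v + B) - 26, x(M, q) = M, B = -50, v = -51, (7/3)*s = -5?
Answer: 11839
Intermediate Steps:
s = -15/7 (s = (3/7)*(-5) = -15/7 ≈ -2.1429)
Q(D, H) = -H/2
O(R) = -127 (O(R) = (-51 - 50) - 26 = -101 - 26 = -127)
O(x(-10, Q(-2, s))) + 11966 = -127 + 11966 = 11839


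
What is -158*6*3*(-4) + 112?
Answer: 11488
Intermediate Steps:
-158*6*3*(-4) + 112 = -2844*(-4) + 112 = -158*(-72) + 112 = 11376 + 112 = 11488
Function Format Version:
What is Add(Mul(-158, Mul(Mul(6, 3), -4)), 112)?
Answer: 11488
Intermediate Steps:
Add(Mul(-158, Mul(Mul(6, 3), -4)), 112) = Add(Mul(-158, Mul(18, -4)), 112) = Add(Mul(-158, -72), 112) = Add(11376, 112) = 11488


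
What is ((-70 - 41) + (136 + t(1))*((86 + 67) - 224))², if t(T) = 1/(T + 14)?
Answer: 21484523776/225 ≈ 9.5487e+7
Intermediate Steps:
t(T) = 1/(14 + T)
((-70 - 41) + (136 + t(1))*((86 + 67) - 224))² = ((-70 - 41) + (136 + 1/(14 + 1))*((86 + 67) - 224))² = (-111 + (136 + 1/15)*(153 - 224))² = (-111 + (136 + 1/15)*(-71))² = (-111 + (2041/15)*(-71))² = (-111 - 144911/15)² = (-146576/15)² = 21484523776/225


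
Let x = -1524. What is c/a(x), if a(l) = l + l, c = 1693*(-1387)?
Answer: 2348191/3048 ≈ 770.40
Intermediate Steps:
c = -2348191
a(l) = 2*l
c/a(x) = -2348191/(2*(-1524)) = -2348191/(-3048) = -2348191*(-1/3048) = 2348191/3048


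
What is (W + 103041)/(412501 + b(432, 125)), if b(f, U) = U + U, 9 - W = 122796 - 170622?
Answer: 150876/412751 ≈ 0.36554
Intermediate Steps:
W = 47835 (W = 9 - (122796 - 170622) = 9 - 1*(-47826) = 9 + 47826 = 47835)
b(f, U) = 2*U
(W + 103041)/(412501 + b(432, 125)) = (47835 + 103041)/(412501 + 2*125) = 150876/(412501 + 250) = 150876/412751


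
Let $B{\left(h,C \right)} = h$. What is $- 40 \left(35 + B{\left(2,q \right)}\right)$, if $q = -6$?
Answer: $-1480$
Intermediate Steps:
$- 40 \left(35 + B{\left(2,q \right)}\right) = - 40 \left(35 + 2\right) = \left(-40\right) 37 = -1480$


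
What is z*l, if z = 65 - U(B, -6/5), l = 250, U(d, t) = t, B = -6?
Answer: 16550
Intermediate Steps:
z = 331/5 (z = 65 - (-6)/5 = 65 - 1*(-6/5) = 65 + 6/5 = 331/5 ≈ 66.200)
z*l = (331/5)*250 = 16550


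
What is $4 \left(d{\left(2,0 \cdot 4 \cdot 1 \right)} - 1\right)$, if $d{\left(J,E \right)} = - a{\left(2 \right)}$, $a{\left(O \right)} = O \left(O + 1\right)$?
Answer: $-28$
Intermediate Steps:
$a{\left(O \right)} = O \left(1 + O\right)$
$d{\left(J,E \right)} = -6$ ($d{\left(J,E \right)} = - 2 \left(1 + 2\right) = - 2 \cdot 3 = \left(-1\right) 6 = -6$)
$4 \left(d{\left(2,0 \cdot 4 \cdot 1 \right)} - 1\right) = 4 \left(-6 - 1\right) = 4 \left(-7\right) = -28$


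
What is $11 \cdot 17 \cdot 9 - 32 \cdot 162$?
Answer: $-3501$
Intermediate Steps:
$11 \cdot 17 \cdot 9 - 32 \cdot 162 = 187 \cdot 9 - 5184 = 1683 - 5184 = -3501$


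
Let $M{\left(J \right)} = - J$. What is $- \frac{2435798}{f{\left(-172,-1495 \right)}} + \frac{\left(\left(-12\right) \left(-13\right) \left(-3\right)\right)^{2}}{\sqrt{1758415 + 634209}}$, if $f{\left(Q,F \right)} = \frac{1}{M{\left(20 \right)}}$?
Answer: $48715960 + \frac{4212 \sqrt{149539}}{11503} \approx 4.8716 \cdot 10^{7}$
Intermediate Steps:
$f{\left(Q,F \right)} = - \frac{1}{20}$ ($f{\left(Q,F \right)} = \frac{1}{\left(-1\right) 20} = \frac{1}{-20} = - \frac{1}{20}$)
$- \frac{2435798}{f{\left(-172,-1495 \right)}} + \frac{\left(\left(-12\right) \left(-13\right) \left(-3\right)\right)^{2}}{\sqrt{1758415 + 634209}} = - \frac{2435798}{- \frac{1}{20}} + \frac{\left(\left(-12\right) \left(-13\right) \left(-3\right)\right)^{2}}{\sqrt{1758415 + 634209}} = \left(-2435798\right) \left(-20\right) + \frac{\left(156 \left(-3\right)\right)^{2}}{\sqrt{2392624}} = 48715960 + \frac{\left(-468\right)^{2}}{4 \sqrt{149539}} = 48715960 + 219024 \frac{\sqrt{149539}}{598156} = 48715960 + \frac{4212 \sqrt{149539}}{11503}$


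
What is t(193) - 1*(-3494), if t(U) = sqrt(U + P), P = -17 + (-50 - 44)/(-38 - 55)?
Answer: 3494 + sqrt(1530966)/93 ≈ 3507.3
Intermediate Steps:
P = -1487/93 (P = -17 - 94/(-93) = -17 - 94*(-1/93) = -17 + 94/93 = -1487/93 ≈ -15.989)
t(U) = sqrt(-1487/93 + U) (t(U) = sqrt(U - 1487/93) = sqrt(-1487/93 + U))
t(193) - 1*(-3494) = sqrt(-138291 + 8649*193)/93 - 1*(-3494) = sqrt(-138291 + 1669257)/93 + 3494 = sqrt(1530966)/93 + 3494 = 3494 + sqrt(1530966)/93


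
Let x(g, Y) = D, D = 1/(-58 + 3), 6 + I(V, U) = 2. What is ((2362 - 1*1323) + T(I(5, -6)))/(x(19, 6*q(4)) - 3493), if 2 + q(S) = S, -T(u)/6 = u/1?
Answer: -58465/192116 ≈ -0.30432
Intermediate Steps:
I(V, U) = -4 (I(V, U) = -6 + 2 = -4)
T(u) = -6*u (T(u) = -6*u/1 = -6*u)
q(S) = -2 + S
D = -1/55 (D = 1/(-55) = -1/55 ≈ -0.018182)
x(g, Y) = -1/55
((2362 - 1*1323) + T(I(5, -6)))/(x(19, 6*q(4)) - 3493) = ((2362 - 1*1323) - 6*(-4))/(-1/55 - 3493) = ((2362 - 1323) + 24)/(-192116/55) = (1039 + 24)*(-55/192116) = 1063*(-55/192116) = -58465/192116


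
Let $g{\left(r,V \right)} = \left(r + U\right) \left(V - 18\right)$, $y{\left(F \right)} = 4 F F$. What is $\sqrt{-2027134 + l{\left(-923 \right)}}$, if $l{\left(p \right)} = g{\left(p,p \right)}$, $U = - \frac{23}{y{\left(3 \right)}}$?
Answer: $\frac{i \sqrt{41687633}}{6} \approx 1076.1 i$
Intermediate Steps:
$y{\left(F \right)} = 4 F^{2}$
$U = - \frac{23}{36}$ ($U = - \frac{23}{4 \cdot 3^{2}} = - \frac{23}{4 \cdot 9} = - \frac{23}{36} \approx -0.63889$)
$g{\left(r,V \right)} = \left(-18 + V\right) \left(- \frac{23}{36} + r\right)$ ($g{\left(r,V \right)} = \left(r - \frac{23}{36}\right) \left(V - 18\right) = \left(- \frac{23}{36} + r\right) \left(-18 + V\right) = \left(-18 + V\right) \left(- \frac{23}{36} + r\right)$)
$l{\left(p \right)} = \frac{23}{2} + p^{2} - \frac{671 p}{36}$ ($l{\left(p \right)} = \frac{23}{2} - 18 p - \frac{23 p}{36} + p p = \frac{23}{2} - 18 p - \frac{23 p}{36} + p^{2} = \frac{23}{2} + p^{2} - \frac{671 p}{36}$)
$\sqrt{-2027134 + l{\left(-923 \right)}} = \sqrt{-2027134 + \left(\frac{23}{2} + \left(-923\right)^{2} - - \frac{619333}{36}\right)} = \sqrt{-2027134 + \left(\frac{23}{2} + 851929 + \frac{619333}{36}\right)} = \sqrt{-2027134 + \frac{31289191}{36}} = \sqrt{- \frac{41687633}{36}} = \frac{i \sqrt{41687633}}{6}$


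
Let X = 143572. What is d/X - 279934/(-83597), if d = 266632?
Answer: 15620079888/3000547121 ≈ 5.2057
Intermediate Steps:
d/X - 279934/(-83597) = 266632/143572 - 279934/(-83597) = 266632*(1/143572) - 279934*(-1/83597) = 66658/35893 + 279934/83597 = 15620079888/3000547121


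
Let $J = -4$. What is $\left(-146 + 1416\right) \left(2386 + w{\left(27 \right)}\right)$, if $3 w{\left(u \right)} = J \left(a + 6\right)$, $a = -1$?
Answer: $\frac{9065260}{3} \approx 3.0218 \cdot 10^{6}$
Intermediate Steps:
$w{\left(u \right)} = - \frac{20}{3}$ ($w{\left(u \right)} = \frac{\left(-4\right) \left(-1 + 6\right)}{3} = \frac{\left(-4\right) 5}{3} = \frac{1}{3} \left(-20\right) = - \frac{20}{3}$)
$\left(-146 + 1416\right) \left(2386 + w{\left(27 \right)}\right) = \left(-146 + 1416\right) \left(2386 - \frac{20}{3}\right) = 1270 \cdot \frac{7138}{3} = \frac{9065260}{3}$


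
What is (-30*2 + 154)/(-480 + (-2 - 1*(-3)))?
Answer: -94/479 ≈ -0.19624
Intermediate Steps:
(-30*2 + 154)/(-480 + (-2 - 1*(-3))) = (-60 + 154)/(-480 + (-2 + 3)) = 94/(-480 + 1) = 94/(-479) = 94*(-1/479) = -94/479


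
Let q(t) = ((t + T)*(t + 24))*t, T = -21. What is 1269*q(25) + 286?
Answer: 6218386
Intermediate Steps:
q(t) = t*(-21 + t)*(24 + t) (q(t) = ((t - 21)*(t + 24))*t = ((-21 + t)*(24 + t))*t = t*(-21 + t)*(24 + t))
1269*q(25) + 286 = 1269*(25*(-504 + 25**2 + 3*25)) + 286 = 1269*(25*(-504 + 625 + 75)) + 286 = 1269*(25*196) + 286 = 1269*4900 + 286 = 6218100 + 286 = 6218386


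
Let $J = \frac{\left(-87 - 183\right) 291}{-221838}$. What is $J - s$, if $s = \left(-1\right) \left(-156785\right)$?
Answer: $- \frac{5796798710}{36973} \approx -1.5678 \cdot 10^{5}$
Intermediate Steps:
$J = \frac{13095}{36973}$ ($J = \left(-270\right) 291 \left(- \frac{1}{221838}\right) = \left(-78570\right) \left(- \frac{1}{221838}\right) = \frac{13095}{36973} \approx 0.35418$)
$s = 156785$
$J - s = \frac{13095}{36973} - 156785 = - \frac{5796798710}{36973}$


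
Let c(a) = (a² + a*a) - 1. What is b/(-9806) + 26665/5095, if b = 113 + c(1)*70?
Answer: 52108921/9992314 ≈ 5.2149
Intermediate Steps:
c(a) = -1 + 2*a² (c(a) = (a² + a²) - 1 = 2*a² - 1 = -1 + 2*a²)
b = 183 (b = 113 + (-1 + 2*1²)*70 = 113 + (-1 + 2*1)*70 = 113 + (-1 + 2)*70 = 113 + 1*70 = 113 + 70 = 183)
b/(-9806) + 26665/5095 = 183/(-9806) + 26665/5095 = 183*(-1/9806) + 26665*(1/5095) = -183/9806 + 5333/1019 = 52108921/9992314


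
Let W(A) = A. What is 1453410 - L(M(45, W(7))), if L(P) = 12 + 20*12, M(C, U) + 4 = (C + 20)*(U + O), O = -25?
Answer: 1453158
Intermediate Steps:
M(C, U) = -4 + (-25 + U)*(20 + C) (M(C, U) = -4 + (C + 20)*(U - 25) = -4 + (20 + C)*(-25 + U) = -4 + (-25 + U)*(20 + C))
L(P) = 252 (L(P) = 12 + 240 = 252)
1453410 - L(M(45, W(7))) = 1453410 - 1*252 = 1453410 - 252 = 1453158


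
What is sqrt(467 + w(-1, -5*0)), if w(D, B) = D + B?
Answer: sqrt(466) ≈ 21.587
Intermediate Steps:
w(D, B) = B + D
sqrt(467 + w(-1, -5*0)) = sqrt(467 + (-5*0 - 1)) = sqrt(467 + (0 - 1)) = sqrt(467 - 1) = sqrt(466)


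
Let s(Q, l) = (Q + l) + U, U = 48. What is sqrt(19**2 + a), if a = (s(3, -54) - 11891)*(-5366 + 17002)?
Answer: I*sqrt(138398223) ≈ 11764.0*I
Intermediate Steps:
s(Q, l) = 48 + Q + l (s(Q, l) = (Q + l) + 48 = 48 + Q + l)
a = -138398584 (a = ((48 + 3 - 54) - 11891)*(-5366 + 17002) = (-3 - 11891)*11636 = -11894*11636 = -138398584)
sqrt(19**2 + a) = sqrt(19**2 - 138398584) = sqrt(361 - 138398584) = sqrt(-138398223) = I*sqrt(138398223)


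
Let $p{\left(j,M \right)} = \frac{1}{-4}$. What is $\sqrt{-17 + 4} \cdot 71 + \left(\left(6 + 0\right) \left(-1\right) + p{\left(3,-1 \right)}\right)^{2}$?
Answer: $\frac{625}{16} + 71 i \sqrt{13} \approx 39.063 + 255.99 i$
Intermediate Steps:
$p{\left(j,M \right)} = - \frac{1}{4}$
$\sqrt{-17 + 4} \cdot 71 + \left(\left(6 + 0\right) \left(-1\right) + p{\left(3,-1 \right)}\right)^{2} = \sqrt{-17 + 4} \cdot 71 + \left(\left(6 + 0\right) \left(-1\right) - \frac{1}{4}\right)^{2} = \sqrt{-13} \cdot 71 + \left(6 \left(-1\right) - \frac{1}{4}\right)^{2} = i \sqrt{13} \cdot 71 + \left(-6 - \frac{1}{4}\right)^{2} = 71 i \sqrt{13} + \left(- \frac{25}{4}\right)^{2} = 71 i \sqrt{13} + \frac{625}{16} = \frac{625}{16} + 71 i \sqrt{13}$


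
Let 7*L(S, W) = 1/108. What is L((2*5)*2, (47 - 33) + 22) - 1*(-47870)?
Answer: 36189721/756 ≈ 47870.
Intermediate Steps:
L(S, W) = 1/756 (L(S, W) = (1/7)/108 = (1/7)*(1/108) = 1/756)
L((2*5)*2, (47 - 33) + 22) - 1*(-47870) = 1/756 - 1*(-47870) = 1/756 + 47870 = 36189721/756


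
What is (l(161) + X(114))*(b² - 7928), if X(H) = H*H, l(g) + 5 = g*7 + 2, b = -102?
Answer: 34961120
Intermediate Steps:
l(g) = -3 + 7*g (l(g) = -5 + (g*7 + 2) = -5 + (7*g + 2) = -5 + (2 + 7*g) = -3 + 7*g)
X(H) = H²
(l(161) + X(114))*(b² - 7928) = ((-3 + 7*161) + 114²)*((-102)² - 7928) = ((-3 + 1127) + 12996)*(10404 - 7928) = (1124 + 12996)*2476 = 14120*2476 = 34961120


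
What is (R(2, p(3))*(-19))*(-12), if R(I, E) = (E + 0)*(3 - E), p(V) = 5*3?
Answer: -41040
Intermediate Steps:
p(V) = 15
R(I, E) = E*(3 - E)
(R(2, p(3))*(-19))*(-12) = ((15*(3 - 1*15))*(-19))*(-12) = ((15*(3 - 15))*(-19))*(-12) = ((15*(-12))*(-19))*(-12) = -180*(-19)*(-12) = 3420*(-12) = -41040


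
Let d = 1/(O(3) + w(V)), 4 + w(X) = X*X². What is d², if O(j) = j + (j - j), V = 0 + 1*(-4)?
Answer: 1/4225 ≈ 0.00023669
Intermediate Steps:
V = -4 (V = 0 - 4 = -4)
O(j) = j (O(j) = j + 0 = j)
w(X) = -4 + X³ (w(X) = -4 + X*X² = -4 + X³)
d = -1/65 (d = 1/(3 + (-4 + (-4)³)) = 1/(3 + (-4 - 64)) = 1/(3 - 68) = 1/(-65) = -1/65 ≈ -0.015385)
d² = (-1/65)² = 1/4225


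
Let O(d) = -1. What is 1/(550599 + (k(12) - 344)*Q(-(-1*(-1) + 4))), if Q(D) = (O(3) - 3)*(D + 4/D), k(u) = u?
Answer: 5/2714483 ≈ 1.8420e-6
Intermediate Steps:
Q(D) = -16/D - 4*D (Q(D) = (-1 - 3)*(D + 4/D) = -4*(D + 4/D) = -16/D - 4*D)
1/(550599 + (k(12) - 344)*Q(-(-1*(-1) + 4))) = 1/(550599 + (12 - 344)*(-16*(-1/(-1*(-1) + 4)) - (-4)*(-1*(-1) + 4))) = 1/(550599 - 332*(-16*(-1/(1 + 4)) - (-4)*(1 + 4))) = 1/(550599 - 332*(-16/((-1*5)) - (-4)*5)) = 1/(550599 - 332*(-16/(-5) - 4*(-5))) = 1/(550599 - 332*(-16*(-⅕) + 20)) = 1/(550599 - 332*(16/5 + 20)) = 1/(550599 - 332*116/5) = 1/(550599 - 38512/5) = 1/(2714483/5) = 5/2714483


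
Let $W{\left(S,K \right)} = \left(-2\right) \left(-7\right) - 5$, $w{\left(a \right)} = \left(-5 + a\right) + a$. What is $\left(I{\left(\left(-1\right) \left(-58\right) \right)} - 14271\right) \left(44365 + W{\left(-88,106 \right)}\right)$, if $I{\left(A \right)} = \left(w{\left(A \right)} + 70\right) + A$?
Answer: $-622655968$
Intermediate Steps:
$w{\left(a \right)} = -5 + 2 a$
$I{\left(A \right)} = 65 + 3 A$ ($I{\left(A \right)} = \left(\left(-5 + 2 A\right) + 70\right) + A = \left(65 + 2 A\right) + A = 65 + 3 A$)
$W{\left(S,K \right)} = 9$ ($W{\left(S,K \right)} = 14 - 5 = 9$)
$\left(I{\left(\left(-1\right) \left(-58\right) \right)} - 14271\right) \left(44365 + W{\left(-88,106 \right)}\right) = \left(\left(65 + 3 \left(\left(-1\right) \left(-58\right)\right)\right) - 14271\right) \left(44365 + 9\right) = \left(\left(65 + 3 \cdot 58\right) - 14271\right) 44374 = \left(\left(65 + 174\right) - 14271\right) 44374 = \left(239 - 14271\right) 44374 = \left(-14032\right) 44374 = -622655968$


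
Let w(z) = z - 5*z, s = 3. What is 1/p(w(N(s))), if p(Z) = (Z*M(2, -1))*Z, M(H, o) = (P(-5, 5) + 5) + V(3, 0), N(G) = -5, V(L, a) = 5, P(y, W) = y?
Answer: 1/2000 ≈ 0.00050000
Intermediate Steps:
w(z) = -4*z
M(H, o) = 5 (M(H, o) = (-5 + 5) + 5 = 0 + 5 = 5)
p(Z) = 5*Z² (p(Z) = (Z*5)*Z = (5*Z)*Z = 5*Z²)
1/p(w(N(s))) = 1/(5*(-4*(-5))²) = 1/(5*20²) = 1/(5*400) = 1/2000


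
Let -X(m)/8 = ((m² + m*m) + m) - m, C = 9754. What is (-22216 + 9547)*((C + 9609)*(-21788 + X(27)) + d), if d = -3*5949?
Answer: 8206331105487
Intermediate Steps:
d = -17847
X(m) = -16*m² (X(m) = -8*(((m² + m*m) + m) - m) = -8*(((m² + m²) + m) - m) = -8*((2*m² + m) - m) = -8*((m + 2*m²) - m) = -16*m²)
(-22216 + 9547)*((C + 9609)*(-21788 + X(27)) + d) = (-22216 + 9547)*((9754 + 9609)*(-21788 - 16*27²) - 17847) = -12669*(19363*(-21788 - 16*729) - 17847) = -12669*(19363*(-21788 - 11664) - 17847) = -12669*(19363*(-33452) - 17847) = -12669*(-647731076 - 17847) = -12669*(-647748923) = 8206331105487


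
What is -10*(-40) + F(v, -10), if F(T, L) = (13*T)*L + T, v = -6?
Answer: 1174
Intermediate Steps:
F(T, L) = T + 13*L*T (F(T, L) = 13*L*T + T = T + 13*L*T)
-10*(-40) + F(v, -10) = -10*(-40) - 6*(1 + 13*(-10)) = 400 - 6*(1 - 130) = 400 - 6*(-129) = 400 + 774 = 1174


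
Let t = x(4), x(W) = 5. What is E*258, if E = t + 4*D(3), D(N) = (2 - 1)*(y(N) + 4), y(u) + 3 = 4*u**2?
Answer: 39474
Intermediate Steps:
t = 5
y(u) = -3 + 4*u**2
D(N) = 1 + 4*N**2 (D(N) = (2 - 1)*((-3 + 4*N**2) + 4) = 1*(1 + 4*N**2) = 1 + 4*N**2)
E = 153 (E = 5 + 4*(1 + 4*3**2) = 5 + 4*(1 + 4*9) = 5 + 4*(1 + 36) = 5 + 4*37 = 5 + 148 = 153)
E*258 = 153*258 = 39474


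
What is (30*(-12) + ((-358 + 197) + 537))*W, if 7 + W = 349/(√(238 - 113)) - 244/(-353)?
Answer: -35632/353 + 5584*√5/25 ≈ 398.51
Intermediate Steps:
W = -2227/353 + 349*√5/25 (W = -7 + (349/(√(238 - 113)) - 244/(-353)) = -7 + (349/(√125) - 244*(-1/353)) = -7 + (349/((5*√5)) + 244/353) = -7 + (349*(√5/25) + 244/353) = -7 + (349*√5/25 + 244/353) = -7 + (244/353 + 349*√5/25) = -2227/353 + 349*√5/25 ≈ 24.907)
(30*(-12) + ((-358 + 197) + 537))*W = (30*(-12) + ((-358 + 197) + 537))*(-2227/353 + 349*√5/25) = (-360 + (-161 + 537))*(-2227/353 + 349*√5/25) = (-360 + 376)*(-2227/353 + 349*√5/25) = 16*(-2227/353 + 349*√5/25) = -35632/353 + 5584*√5/25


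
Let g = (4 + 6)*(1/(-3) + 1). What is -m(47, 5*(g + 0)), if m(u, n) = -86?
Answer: 86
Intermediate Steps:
g = 20/3 (g = 10*(-⅓ + 1) = 10*(⅔) = 20/3 ≈ 6.6667)
-m(47, 5*(g + 0)) = -1*(-86) = 86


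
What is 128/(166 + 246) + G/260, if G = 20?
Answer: 519/1339 ≈ 0.38760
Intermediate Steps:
128/(166 + 246) + G/260 = 128/(166 + 246) + 20/260 = 128/412 + 20*(1/260) = 128*(1/412) + 1/13 = 32/103 + 1/13 = 519/1339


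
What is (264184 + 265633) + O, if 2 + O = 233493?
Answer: 763308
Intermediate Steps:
O = 233491 (O = -2 + 233493 = 233491)
(264184 + 265633) + O = (264184 + 265633) + 233491 = 529817 + 233491 = 763308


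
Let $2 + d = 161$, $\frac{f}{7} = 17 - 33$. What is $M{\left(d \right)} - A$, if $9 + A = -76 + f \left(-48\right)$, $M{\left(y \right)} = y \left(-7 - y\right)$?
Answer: $-31685$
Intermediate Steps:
$f = -112$ ($f = 7 \left(17 - 33\right) = 7 \left(-16\right) = -112$)
$d = 159$ ($d = -2 + 161 = 159$)
$A = 5291$ ($A = -9 - -5300 = -9 + \left(-76 + 5376\right) = -9 + 5300 = 5291$)
$M{\left(d \right)} - A = \left(-1\right) 159 \left(7 + 159\right) - 5291 = \left(-1\right) 159 \cdot 166 - 5291 = -26394 - 5291 = -31685$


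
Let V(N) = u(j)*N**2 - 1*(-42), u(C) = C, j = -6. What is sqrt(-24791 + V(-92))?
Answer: I*sqrt(75533) ≈ 274.83*I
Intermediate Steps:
V(N) = 42 - 6*N**2 (V(N) = -6*N**2 - 1*(-42) = -6*N**2 + 42 = 42 - 6*N**2)
sqrt(-24791 + V(-92)) = sqrt(-24791 + (42 - 6*(-92)**2)) = sqrt(-24791 + (42 - 6*8464)) = sqrt(-24791 + (42 - 50784)) = sqrt(-24791 - 50742) = sqrt(-75533) = I*sqrt(75533)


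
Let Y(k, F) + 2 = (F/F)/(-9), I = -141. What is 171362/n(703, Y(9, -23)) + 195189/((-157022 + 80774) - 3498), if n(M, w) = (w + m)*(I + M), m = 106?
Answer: 3403823773/6984021770 ≈ 0.48737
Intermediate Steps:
Y(k, F) = -19/9 (Y(k, F) = -2 + (F/F)/(-9) = -2 + 1*(-⅑) = -2 - ⅑ = -19/9)
n(M, w) = (-141 + M)*(106 + w) (n(M, w) = (w + 106)*(-141 + M) = (106 + w)*(-141 + M) = (-141 + M)*(106 + w))
171362/n(703, Y(9, -23)) + 195189/((-157022 + 80774) - 3498) = 171362/(-14946 - 141*(-19/9) + 106*703 + 703*(-19/9)) + 195189/((-157022 + 80774) - 3498) = 171362/(-14946 + 893/3 + 74518 - 13357/9) + 195189/(-76248 - 3498) = 171362/(525470/9) + 195189/(-79746) = 171362*(9/525470) + 195189*(-1/79746) = 771129/262735 - 65063/26582 = 3403823773/6984021770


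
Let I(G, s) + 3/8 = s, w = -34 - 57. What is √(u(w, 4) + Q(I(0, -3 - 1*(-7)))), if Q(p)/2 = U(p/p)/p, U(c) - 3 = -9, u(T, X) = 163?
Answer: √134299/29 ≈ 12.637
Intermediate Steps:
w = -91
I(G, s) = -3/8 + s
U(c) = -6 (U(c) = 3 - 9 = -6)
Q(p) = -12/p (Q(p) = 2*(-6/p) = -12/p)
√(u(w, 4) + Q(I(0, -3 - 1*(-7)))) = √(163 - 12/(-3/8 + (-3 - 1*(-7)))) = √(163 - 12/(-3/8 + (-3 + 7))) = √(163 - 12/(-3/8 + 4)) = √(163 - 12/29/8) = √(163 - 12*8/29) = √(163 - 96/29) = √(4631/29) = √134299/29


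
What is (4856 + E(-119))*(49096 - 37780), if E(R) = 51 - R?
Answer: 56874216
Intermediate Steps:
(4856 + E(-119))*(49096 - 37780) = (4856 + (51 - 1*(-119)))*(49096 - 37780) = (4856 + (51 + 119))*11316 = (4856 + 170)*11316 = 5026*11316 = 56874216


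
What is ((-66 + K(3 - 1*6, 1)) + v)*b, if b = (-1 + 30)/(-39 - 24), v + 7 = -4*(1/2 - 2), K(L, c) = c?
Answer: 638/21 ≈ 30.381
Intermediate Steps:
v = -1 (v = -7 - 4*(1/2 - 2) = -7 - 4*(½ - 2) = -7 - 4*(-3/2) = -7 + 6 = -1)
b = -29/63 (b = 29/(-63) = 29*(-1/63) = -29/63 ≈ -0.46032)
((-66 + K(3 - 1*6, 1)) + v)*b = ((-66 + 1) - 1)*(-29/63) = (-65 - 1)*(-29/63) = -66*(-29/63) = 638/21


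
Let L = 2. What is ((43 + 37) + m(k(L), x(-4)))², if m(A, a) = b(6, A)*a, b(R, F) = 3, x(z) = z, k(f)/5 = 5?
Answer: 4624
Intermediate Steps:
k(f) = 25 (k(f) = 5*5 = 25)
m(A, a) = 3*a
((43 + 37) + m(k(L), x(-4)))² = ((43 + 37) + 3*(-4))² = (80 - 12)² = 68² = 4624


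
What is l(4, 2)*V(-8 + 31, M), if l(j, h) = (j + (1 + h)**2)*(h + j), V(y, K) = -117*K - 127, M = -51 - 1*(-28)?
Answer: 199992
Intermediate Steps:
M = -23 (M = -51 + 28 = -23)
V(y, K) = -127 - 117*K
l(j, h) = (h + j)*(j + (1 + h)**2)
l(4, 2)*V(-8 + 31, M) = (4**2 + 2*4 + 2*(1 + 2)**2 + 4*(1 + 2)**2)*(-127 - 117*(-23)) = (16 + 8 + 2*3**2 + 4*3**2)*(-127 + 2691) = (16 + 8 + 2*9 + 4*9)*2564 = (16 + 8 + 18 + 36)*2564 = 78*2564 = 199992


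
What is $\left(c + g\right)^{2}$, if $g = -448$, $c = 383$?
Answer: $4225$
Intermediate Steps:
$\left(c + g\right)^{2} = \left(383 - 448\right)^{2} = \left(-65\right)^{2} = 4225$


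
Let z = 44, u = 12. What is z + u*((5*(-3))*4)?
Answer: -676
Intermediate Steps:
z + u*((5*(-3))*4) = 44 + 12*((5*(-3))*4) = 44 + 12*(-15*4) = 44 + 12*(-60) = 44 - 720 = -676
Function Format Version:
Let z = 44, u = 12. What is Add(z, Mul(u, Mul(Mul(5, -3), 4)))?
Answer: -676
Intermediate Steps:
Add(z, Mul(u, Mul(Mul(5, -3), 4))) = Add(44, Mul(12, Mul(Mul(5, -3), 4))) = Add(44, Mul(12, Mul(-15, 4))) = Add(44, Mul(12, -60)) = Add(44, -720) = -676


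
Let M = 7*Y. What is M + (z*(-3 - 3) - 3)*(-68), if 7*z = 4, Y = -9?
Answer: 2619/7 ≈ 374.14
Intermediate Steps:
M = -63 (M = 7*(-9) = -63)
z = 4/7 (z = (1/7)*4 = 4/7 ≈ 0.57143)
M + (z*(-3 - 3) - 3)*(-68) = -63 + (4*(-3 - 3)/7 - 3)*(-68) = -63 + ((4/7)*(-6) - 3)*(-68) = -63 + (-24/7 - 3)*(-68) = -63 - 45/7*(-68) = -63 + 3060/7 = 2619/7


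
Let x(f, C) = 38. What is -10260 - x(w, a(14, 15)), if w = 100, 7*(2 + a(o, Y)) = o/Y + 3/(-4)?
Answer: -10298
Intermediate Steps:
a(o, Y) = -59/28 + o/(7*Y) (a(o, Y) = -2 + (o/Y + 3/(-4))/7 = -2 + (o/Y + 3*(-1/4))/7 = -2 + (o/Y - 3/4)/7 = -2 + (-3/4 + o/Y)/7 = -2 + (-3/28 + o/(7*Y)) = -59/28 + o/(7*Y))
-10260 - x(w, a(14, 15)) = -10260 - 1*38 = -10260 - 38 = -10298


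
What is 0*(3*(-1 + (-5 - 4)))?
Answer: 0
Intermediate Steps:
0*(3*(-1 + (-5 - 4))) = 0*(3*(-1 - 9)) = 0*(3*(-10)) = 0*(-30) = 0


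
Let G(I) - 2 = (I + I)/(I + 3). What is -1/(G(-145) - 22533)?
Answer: 71/1599556 ≈ 4.4387e-5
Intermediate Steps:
G(I) = 2 + 2*I/(3 + I) (G(I) = 2 + (I + I)/(I + 3) = 2 + (2*I)/(3 + I) = 2 + 2*I/(3 + I))
-1/(G(-145) - 22533) = -1/(2*(3 + 2*(-145))/(3 - 145) - 22533) = -1/(2*(3 - 290)/(-142) - 22533) = -1/(2*(-1/142)*(-287) - 22533) = -1/(287/71 - 22533) = -1/(-1599556/71) = -1*(-71/1599556) = 71/1599556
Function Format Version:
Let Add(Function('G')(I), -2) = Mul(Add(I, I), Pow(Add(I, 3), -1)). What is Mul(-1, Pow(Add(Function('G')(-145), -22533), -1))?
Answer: Rational(71, 1599556) ≈ 4.4387e-5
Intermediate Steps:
Function('G')(I) = Add(2, Mul(2, I, Pow(Add(3, I), -1))) (Function('G')(I) = Add(2, Mul(Add(I, I), Pow(Add(I, 3), -1))) = Add(2, Mul(Mul(2, I), Pow(Add(3, I), -1))) = Add(2, Mul(2, I, Pow(Add(3, I), -1))))
Mul(-1, Pow(Add(Function('G')(-145), -22533), -1)) = Mul(-1, Pow(Add(Mul(2, Pow(Add(3, -145), -1), Add(3, Mul(2, -145))), -22533), -1)) = Mul(-1, Pow(Add(Mul(2, Pow(-142, -1), Add(3, -290)), -22533), -1)) = Mul(-1, Pow(Add(Mul(2, Rational(-1, 142), -287), -22533), -1)) = Mul(-1, Pow(Add(Rational(287, 71), -22533), -1)) = Mul(-1, Pow(Rational(-1599556, 71), -1)) = Mul(-1, Rational(-71, 1599556)) = Rational(71, 1599556)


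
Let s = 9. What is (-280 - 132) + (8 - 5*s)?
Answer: -449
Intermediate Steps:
(-280 - 132) + (8 - 5*s) = (-280 - 132) + (8 - 5*9) = -412 + (8 - 45) = -412 - 37 = -449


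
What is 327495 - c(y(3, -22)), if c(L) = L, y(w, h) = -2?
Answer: 327497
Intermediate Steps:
327495 - c(y(3, -22)) = 327495 - 1*(-2) = 327495 + 2 = 327497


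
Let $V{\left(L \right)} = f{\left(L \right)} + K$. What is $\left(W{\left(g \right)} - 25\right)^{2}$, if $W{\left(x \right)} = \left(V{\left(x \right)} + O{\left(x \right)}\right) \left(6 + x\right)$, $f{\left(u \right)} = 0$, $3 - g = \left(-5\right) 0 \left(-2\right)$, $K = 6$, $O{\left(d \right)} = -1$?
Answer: $400$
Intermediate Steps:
$g = 3$ ($g = 3 - \left(-5\right) 0 \left(-2\right) = 3 - 0 \left(-2\right) = 3 - 0 = 3 + 0 = 3$)
$V{\left(L \right)} = 6$ ($V{\left(L \right)} = 0 + 6 = 6$)
$W{\left(x \right)} = 30 + 5 x$ ($W{\left(x \right)} = \left(6 - 1\right) \left(6 + x\right) = 5 \left(6 + x\right) = 30 + 5 x$)
$\left(W{\left(g \right)} - 25\right)^{2} = \left(\left(30 + 5 \cdot 3\right) - 25\right)^{2} = \left(\left(30 + 15\right) - 25\right)^{2} = \left(45 - 25\right)^{2} = 20^{2} = 400$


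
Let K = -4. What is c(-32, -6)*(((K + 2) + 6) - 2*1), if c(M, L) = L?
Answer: -12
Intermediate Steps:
c(-32, -6)*(((K + 2) + 6) - 2*1) = -6*(((-4 + 2) + 6) - 2*1) = -6*((-2 + 6) - 2) = -6*(4 - 2) = -6*2 = -12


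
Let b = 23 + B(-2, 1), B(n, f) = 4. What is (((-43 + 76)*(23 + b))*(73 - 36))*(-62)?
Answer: -3785100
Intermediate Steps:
b = 27 (b = 23 + 4 = 27)
(((-43 + 76)*(23 + b))*(73 - 36))*(-62) = (((-43 + 76)*(23 + 27))*(73 - 36))*(-62) = ((33*50)*37)*(-62) = (1650*37)*(-62) = 61050*(-62) = -3785100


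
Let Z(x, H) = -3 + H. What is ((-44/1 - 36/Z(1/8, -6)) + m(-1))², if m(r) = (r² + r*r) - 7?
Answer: 2025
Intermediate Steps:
m(r) = -7 + 2*r² (m(r) = (r² + r²) - 7 = 2*r² - 7 = -7 + 2*r²)
((-44/1 - 36/Z(1/8, -6)) + m(-1))² = ((-44/1 - 36/(-3 - 6)) + (-7 + 2*(-1)²))² = ((-44*1 - 36/(-9)) + (-7 + 2*1))² = ((-44 - 36*(-⅑)) + (-7 + 2))² = ((-44 + 4) - 5)² = (-40 - 5)² = (-45)² = 2025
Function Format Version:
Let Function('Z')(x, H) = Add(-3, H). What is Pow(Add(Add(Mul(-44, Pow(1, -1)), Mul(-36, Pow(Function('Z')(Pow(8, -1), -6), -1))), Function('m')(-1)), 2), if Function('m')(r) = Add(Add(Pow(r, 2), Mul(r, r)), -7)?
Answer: 2025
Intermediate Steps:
Function('m')(r) = Add(-7, Mul(2, Pow(r, 2))) (Function('m')(r) = Add(Add(Pow(r, 2), Pow(r, 2)), -7) = Add(Mul(2, Pow(r, 2)), -7) = Add(-7, Mul(2, Pow(r, 2))))
Pow(Add(Add(Mul(-44, Pow(1, -1)), Mul(-36, Pow(Function('Z')(Pow(8, -1), -6), -1))), Function('m')(-1)), 2) = Pow(Add(Add(Mul(-44, Pow(1, -1)), Mul(-36, Pow(Add(-3, -6), -1))), Add(-7, Mul(2, Pow(-1, 2)))), 2) = Pow(Add(Add(Mul(-44, 1), Mul(-36, Pow(-9, -1))), Add(-7, Mul(2, 1))), 2) = Pow(Add(Add(-44, Mul(-36, Rational(-1, 9))), Add(-7, 2)), 2) = Pow(Add(Add(-44, 4), -5), 2) = Pow(Add(-40, -5), 2) = Pow(-45, 2) = 2025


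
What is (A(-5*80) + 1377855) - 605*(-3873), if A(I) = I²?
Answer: 3881020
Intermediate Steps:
(A(-5*80) + 1377855) - 605*(-3873) = ((-5*80)² + 1377855) - 605*(-3873) = ((-400)² + 1377855) + 2343165 = (160000 + 1377855) + 2343165 = 1537855 + 2343165 = 3881020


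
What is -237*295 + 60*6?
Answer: -69555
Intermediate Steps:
-237*295 + 60*6 = -69915 + 360 = -69555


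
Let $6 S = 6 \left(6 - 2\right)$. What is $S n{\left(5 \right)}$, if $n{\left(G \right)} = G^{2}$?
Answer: $100$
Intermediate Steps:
$S = 4$ ($S = \frac{6 \left(6 - 2\right)}{6} = \frac{6 \cdot 4}{6} = \frac{1}{6} \cdot 24 = 4$)
$S n{\left(5 \right)} = 4 \cdot 5^{2} = 4 \cdot 25 = 100$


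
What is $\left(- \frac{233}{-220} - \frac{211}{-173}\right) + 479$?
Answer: $\frac{18317469}{38060} \approx 481.28$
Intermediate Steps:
$\left(- \frac{233}{-220} - \frac{211}{-173}\right) + 479 = \left(\left(-233\right) \left(- \frac{1}{220}\right) - - \frac{211}{173}\right) + 479 = \left(\frac{233}{220} + \frac{211}{173}\right) + 479 = \frac{86729}{38060} + 479 = \frac{18317469}{38060}$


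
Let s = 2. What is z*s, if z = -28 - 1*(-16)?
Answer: -24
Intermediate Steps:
z = -12 (z = -28 + 16 = -12)
z*s = -12*2 = -24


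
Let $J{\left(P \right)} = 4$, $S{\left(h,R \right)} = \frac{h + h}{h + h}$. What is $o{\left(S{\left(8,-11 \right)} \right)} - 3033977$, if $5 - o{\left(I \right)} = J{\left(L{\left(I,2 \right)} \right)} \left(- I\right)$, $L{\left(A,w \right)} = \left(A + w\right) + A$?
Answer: $-3033968$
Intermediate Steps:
$L{\left(A,w \right)} = w + 2 A$
$S{\left(h,R \right)} = 1$ ($S{\left(h,R \right)} = \frac{2 h}{2 h} = 2 h \frac{1}{2 h} = 1$)
$o{\left(I \right)} = 5 + 4 I$ ($o{\left(I \right)} = 5 - 4 \left(- I\right) = 5 - - 4 I = 5 + 4 I$)
$o{\left(S{\left(8,-11 \right)} \right)} - 3033977 = \left(5 + 4 \cdot 1\right) - 3033977 = \left(5 + 4\right) - 3033977 = 9 - 3033977 = -3033968$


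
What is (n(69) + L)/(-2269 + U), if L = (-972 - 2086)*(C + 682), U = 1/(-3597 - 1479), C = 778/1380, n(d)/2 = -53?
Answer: 1218490705332/1324506175 ≈ 919.96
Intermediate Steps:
n(d) = -106 (n(d) = 2*(-53) = -106)
C = 389/690 (C = 778*(1/1380) = 389/690 ≈ 0.56377)
U = -1/5076 (U = 1/(-5076) = -1/5076 ≈ -0.00019701)
L = -720111601/345 (L = (-972 - 2086)*(389/690 + 682) = -3058*470969/690 = -720111601/345 ≈ -2.0873e+6)
(n(69) + L)/(-2269 + U) = (-106 - 720111601/345)/(-2269 - 1/5076) = -720148171/(345*(-11517445/5076)) = -720148171/345*(-5076/11517445) = 1218490705332/1324506175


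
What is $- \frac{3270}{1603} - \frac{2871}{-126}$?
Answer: $\frac{66511}{3206} \approx 20.746$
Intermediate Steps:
$- \frac{3270}{1603} - \frac{2871}{-126} = \left(-3270\right) \frac{1}{1603} - - \frac{319}{14} = - \frac{3270}{1603} + \frac{319}{14} = \frac{66511}{3206}$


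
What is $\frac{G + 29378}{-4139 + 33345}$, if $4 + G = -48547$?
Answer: $- \frac{19173}{29206} \approx -0.65648$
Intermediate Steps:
$G = -48551$ ($G = -4 - 48547 = -48551$)
$\frac{G + 29378}{-4139 + 33345} = \frac{-48551 + 29378}{-4139 + 33345} = - \frac{19173}{29206}$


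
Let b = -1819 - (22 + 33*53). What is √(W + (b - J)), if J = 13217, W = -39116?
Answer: I*√55923 ≈ 236.48*I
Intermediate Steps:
b = -3590 (b = -1819 - (22 + 1749) = -1819 - 1*1771 = -1819 - 1771 = -3590)
√(W + (b - J)) = √(-39116 + (-3590 - 1*13217)) = √(-39116 + (-3590 - 13217)) = √(-39116 - 16807) = √(-55923) = I*√55923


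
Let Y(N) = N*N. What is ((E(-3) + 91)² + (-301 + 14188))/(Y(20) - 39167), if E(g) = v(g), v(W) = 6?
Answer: -23296/38767 ≈ -0.60092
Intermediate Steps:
E(g) = 6
Y(N) = N²
((E(-3) + 91)² + (-301 + 14188))/(Y(20) - 39167) = ((6 + 91)² + (-301 + 14188))/(20² - 39167) = (97² + 13887)/(400 - 39167) = (9409 + 13887)/(-38767) = 23296*(-1/38767) = -23296/38767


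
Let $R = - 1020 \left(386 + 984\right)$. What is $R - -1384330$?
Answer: $-13070$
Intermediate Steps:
$R = -1397400$ ($R = \left(-1020\right) 1370 = -1397400$)
$R - -1384330 = -1397400 - -1384330 = -1397400 + \left(-730253 + 2114583\right) = -1397400 + 1384330 = -13070$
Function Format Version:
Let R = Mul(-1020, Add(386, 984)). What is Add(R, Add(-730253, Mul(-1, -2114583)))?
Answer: -13070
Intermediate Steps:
R = -1397400 (R = Mul(-1020, 1370) = -1397400)
Add(R, Add(-730253, Mul(-1, -2114583))) = Add(-1397400, Add(-730253, Mul(-1, -2114583))) = Add(-1397400, Add(-730253, 2114583)) = Add(-1397400, 1384330) = -13070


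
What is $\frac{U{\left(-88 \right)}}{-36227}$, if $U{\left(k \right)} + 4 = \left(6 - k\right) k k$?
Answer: $- \frac{727932}{36227} \approx -20.094$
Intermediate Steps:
$U{\left(k \right)} = -4 + k^{2} \left(6 - k\right)$ ($U{\left(k \right)} = -4 + \left(6 - k\right) k k = -4 + k \left(6 - k\right) k = -4 + k^{2} \left(6 - k\right)$)
$\frac{U{\left(-88 \right)}}{-36227} = \frac{-4 - \left(-88\right)^{3} + 6 \left(-88\right)^{2}}{-36227} = \left(-4 - -681472 + 6 \cdot 7744\right) \left(- \frac{1}{36227}\right) = \left(-4 + 681472 + 46464\right) \left(- \frac{1}{36227}\right) = 727932 \left(- \frac{1}{36227}\right) = - \frac{727932}{36227}$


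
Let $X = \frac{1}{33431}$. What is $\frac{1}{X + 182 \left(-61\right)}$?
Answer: $- \frac{33431}{371150961} \approx -9.0074 \cdot 10^{-5}$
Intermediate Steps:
$X = \frac{1}{33431} \approx 2.9912 \cdot 10^{-5}$
$\frac{1}{X + 182 \left(-61\right)} = \frac{1}{\frac{1}{33431} + 182 \left(-61\right)} = \frac{1}{\frac{1}{33431} - 11102} = \frac{1}{- \frac{371150961}{33431}} = - \frac{33431}{371150961}$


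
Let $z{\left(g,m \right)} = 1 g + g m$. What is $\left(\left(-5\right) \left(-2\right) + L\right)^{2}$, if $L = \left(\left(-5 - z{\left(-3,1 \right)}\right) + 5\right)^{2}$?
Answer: $2116$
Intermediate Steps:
$z{\left(g,m \right)} = g + g m$
$L = 36$ ($L = \left(\left(-5 - - 3 \left(1 + 1\right)\right) + 5\right)^{2} = \left(\left(-5 - \left(-3\right) 2\right) + 5\right)^{2} = \left(\left(-5 - -6\right) + 5\right)^{2} = \left(\left(-5 + 6\right) + 5\right)^{2} = \left(1 + 5\right)^{2} = 6^{2} = 36$)
$\left(\left(-5\right) \left(-2\right) + L\right)^{2} = \left(\left(-5\right) \left(-2\right) + 36\right)^{2} = \left(10 + 36\right)^{2} = 46^{2} = 2116$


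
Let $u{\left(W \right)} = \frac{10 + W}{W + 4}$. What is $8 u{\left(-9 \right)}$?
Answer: $- \frac{8}{5} \approx -1.6$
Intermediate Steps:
$u{\left(W \right)} = \frac{10 + W}{4 + W}$
$8 u{\left(-9 \right)} = 8 \frac{10 - 9}{4 - 9} = 8 \frac{1}{-5} \cdot 1 = 8 \left(\left(- \frac{1}{5}\right) 1\right) = 8 \left(- \frac{1}{5}\right) = - \frac{8}{5}$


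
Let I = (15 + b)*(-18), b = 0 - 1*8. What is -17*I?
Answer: 2142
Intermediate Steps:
b = -8 (b = 0 - 8 = -8)
I = -126 (I = (15 - 8)*(-18) = 7*(-18) = -126)
-17*I = -17*(-126) = 2142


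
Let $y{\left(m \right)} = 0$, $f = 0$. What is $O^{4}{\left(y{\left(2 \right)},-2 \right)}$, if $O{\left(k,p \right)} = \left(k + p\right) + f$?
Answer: $16$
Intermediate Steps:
$O{\left(k,p \right)} = k + p$ ($O{\left(k,p \right)} = \left(k + p\right) + 0 = k + p$)
$O^{4}{\left(y{\left(2 \right)},-2 \right)} = \left(0 - 2\right)^{4} = \left(-2\right)^{4} = 16$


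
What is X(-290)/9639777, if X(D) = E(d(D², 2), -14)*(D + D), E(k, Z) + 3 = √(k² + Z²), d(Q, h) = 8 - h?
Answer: 580/3213259 - 1160*√58/9639777 ≈ -0.00073594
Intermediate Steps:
E(k, Z) = -3 + √(Z² + k²) (E(k, Z) = -3 + √(k² + Z²) = -3 + √(Z² + k²))
X(D) = 2*D*(-3 + 2*√58) (X(D) = (-3 + √((-14)² + (8 - 1*2)²))*(D + D) = (-3 + √(196 + (8 - 2)²))*(2*D) = (-3 + √(196 + 6²))*(2*D) = (-3 + √(196 + 36))*(2*D) = (-3 + √232)*(2*D) = (-3 + 2*√58)*(2*D) = 2*D*(-3 + 2*√58))
X(-290)/9639777 = (2*(-290)*(-3 + 2*√58))/9639777 = (1740 - 1160*√58)*(1/9639777) = 580/3213259 - 1160*√58/9639777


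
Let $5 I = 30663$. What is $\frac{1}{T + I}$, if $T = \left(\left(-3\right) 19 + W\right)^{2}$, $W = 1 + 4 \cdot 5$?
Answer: $\frac{5}{37143} \approx 0.00013461$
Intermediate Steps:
$W = 21$ ($W = 1 + 20 = 21$)
$I = \frac{30663}{5}$ ($I = \frac{1}{5} \cdot 30663 = \frac{30663}{5} \approx 6132.6$)
$T = 1296$ ($T = \left(\left(-3\right) 19 + 21\right)^{2} = \left(-57 + 21\right)^{2} = \left(-36\right)^{2} = 1296$)
$\frac{1}{T + I} = \frac{1}{1296 + \frac{30663}{5}} = \frac{1}{\frac{37143}{5}} = \frac{5}{37143}$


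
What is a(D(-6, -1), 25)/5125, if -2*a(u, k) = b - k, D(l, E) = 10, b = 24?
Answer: 1/10250 ≈ 9.7561e-5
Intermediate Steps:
a(u, k) = -12 + k/2 (a(u, k) = -(24 - k)/2 = -12 + k/2)
a(D(-6, -1), 25)/5125 = (-12 + (½)*25)/5125 = (-12 + 25/2)*(1/5125) = (½)*(1/5125) = 1/10250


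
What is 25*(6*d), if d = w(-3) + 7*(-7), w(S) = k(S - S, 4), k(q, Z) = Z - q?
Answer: -6750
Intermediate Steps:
w(S) = 4 (w(S) = 4 - (S - S) = 4 - 1*0 = 4 + 0 = 4)
d = -45 (d = 4 + 7*(-7) = 4 - 49 = -45)
25*(6*d) = 25*(6*(-45)) = 25*(-270) = -6750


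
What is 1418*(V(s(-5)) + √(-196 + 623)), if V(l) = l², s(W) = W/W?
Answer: 1418 + 1418*√427 ≈ 30720.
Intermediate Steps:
s(W) = 1
1418*(V(s(-5)) + √(-196 + 623)) = 1418*(1² + √(-196 + 623)) = 1418*(1 + √427) = 1418 + 1418*√427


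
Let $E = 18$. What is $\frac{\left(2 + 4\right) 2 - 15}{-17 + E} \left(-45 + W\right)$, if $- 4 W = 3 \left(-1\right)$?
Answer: $\frac{531}{4} \approx 132.75$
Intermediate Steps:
$W = \frac{3}{4}$ ($W = - \frac{3 \left(-1\right)}{4} = \left(- \frac{1}{4}\right) \left(-3\right) = \frac{3}{4} \approx 0.75$)
$\frac{\left(2 + 4\right) 2 - 15}{-17 + E} \left(-45 + W\right) = \frac{\left(2 + 4\right) 2 - 15}{-17 + 18} \left(-45 + \frac{3}{4}\right) = \frac{6 \cdot 2 - 15}{1} \left(- \frac{177}{4}\right) = \left(12 - 15\right) 1 \left(- \frac{177}{4}\right) = \left(-3\right) 1 \left(- \frac{177}{4}\right) = \left(-3\right) \left(- \frac{177}{4}\right) = \frac{531}{4}$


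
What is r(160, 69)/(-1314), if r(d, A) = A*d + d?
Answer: -5600/657 ≈ -8.5236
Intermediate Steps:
r(d, A) = d + A*d
r(160, 69)/(-1314) = (160*(1 + 69))/(-1314) = (160*70)*(-1/1314) = 11200*(-1/1314) = -5600/657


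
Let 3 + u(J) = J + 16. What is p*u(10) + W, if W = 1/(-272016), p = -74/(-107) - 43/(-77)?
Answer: 64434325793/2241139824 ≈ 28.751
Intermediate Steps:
u(J) = 13 + J (u(J) = -3 + (J + 16) = -3 + (16 + J) = 13 + J)
p = 10299/8239 (p = -74*(-1/107) - 43*(-1/77) = 74/107 + 43/77 = 10299/8239 ≈ 1.2500)
W = -1/272016 ≈ -3.6763e-6
p*u(10) + W = 10299*(13 + 10)/8239 - 1/272016 = (10299/8239)*23 - 1/272016 = 236877/8239 - 1/272016 = 64434325793/2241139824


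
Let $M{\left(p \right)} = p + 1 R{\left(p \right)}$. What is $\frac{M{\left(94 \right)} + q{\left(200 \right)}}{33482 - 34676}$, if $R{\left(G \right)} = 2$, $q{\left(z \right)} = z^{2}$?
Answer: $- \frac{20048}{597} \approx -33.581$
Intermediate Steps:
$M{\left(p \right)} = 2 + p$ ($M{\left(p \right)} = p + 1 \cdot 2 = p + 2 = 2 + p$)
$\frac{M{\left(94 \right)} + q{\left(200 \right)}}{33482 - 34676} = \frac{\left(2 + 94\right) + 200^{2}}{33482 - 34676} = \frac{96 + 40000}{-1194} = 40096 \left(- \frac{1}{1194}\right) = - \frac{20048}{597}$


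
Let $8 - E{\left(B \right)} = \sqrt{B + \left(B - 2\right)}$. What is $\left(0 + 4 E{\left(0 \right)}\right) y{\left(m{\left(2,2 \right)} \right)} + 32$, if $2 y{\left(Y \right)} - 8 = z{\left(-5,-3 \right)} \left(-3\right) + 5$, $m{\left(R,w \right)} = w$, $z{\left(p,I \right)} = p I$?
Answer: $-480 + 64 i \sqrt{2} \approx -480.0 + 90.51 i$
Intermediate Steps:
$z{\left(p,I \right)} = I p$
$y{\left(Y \right)} = -16$ ($y{\left(Y \right)} = 4 + \frac{\left(-3\right) \left(-5\right) \left(-3\right) + 5}{2} = 4 + \frac{15 \left(-3\right) + 5}{2} = 4 + \frac{-45 + 5}{2} = 4 + \frac{1}{2} \left(-40\right) = 4 - 20 = -16$)
$E{\left(B \right)} = 8 - \sqrt{-2 + 2 B}$ ($E{\left(B \right)} = 8 - \sqrt{B + \left(B - 2\right)} = 8 - \sqrt{B + \left(-2 + B\right)} = 8 - \sqrt{-2 + 2 B}$)
$\left(0 + 4 E{\left(0 \right)}\right) y{\left(m{\left(2,2 \right)} \right)} + 32 = \left(0 + 4 \left(8 - \sqrt{-2 + 2 \cdot 0}\right)\right) \left(-16\right) + 32 = \left(0 + 4 \left(8 - \sqrt{-2 + 0}\right)\right) \left(-16\right) + 32 = \left(0 + 4 \left(8 - \sqrt{-2}\right)\right) \left(-16\right) + 32 = \left(0 + 4 \left(8 - i \sqrt{2}\right)\right) \left(-16\right) + 32 = \left(0 + \left(32 - 4 i \sqrt{2}\right)\right) \left(-16\right) + 32 = \left(32 - 4 i \sqrt{2}\right) \left(-16\right) + 32 = \left(-512 + 64 i \sqrt{2}\right) + 32 = -480 + 64 i \sqrt{2}$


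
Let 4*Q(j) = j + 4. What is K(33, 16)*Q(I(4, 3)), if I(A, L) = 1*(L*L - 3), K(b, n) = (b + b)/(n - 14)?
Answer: 165/2 ≈ 82.500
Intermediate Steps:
K(b, n) = 2*b/(-14 + n) (K(b, n) = (2*b)/(-14 + n) = 2*b/(-14 + n))
I(A, L) = -3 + L² (I(A, L) = 1*(L² - 3) = 1*(-3 + L²) = -3 + L²)
Q(j) = 1 + j/4 (Q(j) = (j + 4)/4 = (4 + j)/4 = 1 + j/4)
K(33, 16)*Q(I(4, 3)) = (2*33/(-14 + 16))*(1 + (-3 + 3²)/4) = (2*33/2)*(1 + (-3 + 9)/4) = (2*33*(½))*(1 + (¼)*6) = 33*(1 + 3/2) = 33*(5/2) = 165/2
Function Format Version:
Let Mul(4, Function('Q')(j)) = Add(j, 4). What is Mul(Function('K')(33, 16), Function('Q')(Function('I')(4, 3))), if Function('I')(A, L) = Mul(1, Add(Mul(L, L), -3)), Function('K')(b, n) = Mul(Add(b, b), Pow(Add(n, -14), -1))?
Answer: Rational(165, 2) ≈ 82.500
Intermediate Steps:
Function('K')(b, n) = Mul(2, b, Pow(Add(-14, n), -1)) (Function('K')(b, n) = Mul(Mul(2, b), Pow(Add(-14, n), -1)) = Mul(2, b, Pow(Add(-14, n), -1)))
Function('I')(A, L) = Add(-3, Pow(L, 2)) (Function('I')(A, L) = Mul(1, Add(Pow(L, 2), -3)) = Mul(1, Add(-3, Pow(L, 2))) = Add(-3, Pow(L, 2)))
Function('Q')(j) = Add(1, Mul(Rational(1, 4), j)) (Function('Q')(j) = Mul(Rational(1, 4), Add(j, 4)) = Mul(Rational(1, 4), Add(4, j)) = Add(1, Mul(Rational(1, 4), j)))
Mul(Function('K')(33, 16), Function('Q')(Function('I')(4, 3))) = Mul(Mul(2, 33, Pow(Add(-14, 16), -1)), Add(1, Mul(Rational(1, 4), Add(-3, Pow(3, 2))))) = Mul(Mul(2, 33, Pow(2, -1)), Add(1, Mul(Rational(1, 4), Add(-3, 9)))) = Mul(Mul(2, 33, Rational(1, 2)), Add(1, Mul(Rational(1, 4), 6))) = Mul(33, Add(1, Rational(3, 2))) = Mul(33, Rational(5, 2)) = Rational(165, 2)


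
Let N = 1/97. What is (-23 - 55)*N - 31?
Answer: -3085/97 ≈ -31.804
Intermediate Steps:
N = 1/97 ≈ 0.010309
(-23 - 55)*N - 31 = (-23 - 55)*(1/97) - 31 = -78*1/97 - 31 = -78/97 - 31 = -3085/97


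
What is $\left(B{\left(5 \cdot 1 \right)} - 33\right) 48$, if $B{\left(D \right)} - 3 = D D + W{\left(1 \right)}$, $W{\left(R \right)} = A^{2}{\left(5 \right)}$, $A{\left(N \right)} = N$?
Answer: $960$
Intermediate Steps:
$W{\left(R \right)} = 25$ ($W{\left(R \right)} = 5^{2} = 25$)
$B{\left(D \right)} = 28 + D^{2}$ ($B{\left(D \right)} = 3 + \left(D D + 25\right) = 3 + \left(D^{2} + 25\right) = 3 + \left(25 + D^{2}\right) = 28 + D^{2}$)
$\left(B{\left(5 \cdot 1 \right)} - 33\right) 48 = \left(\left(28 + \left(5 \cdot 1\right)^{2}\right) - 33\right) 48 = \left(\left(28 + 5^{2}\right) - 33\right) 48 = \left(\left(28 + 25\right) - 33\right) 48 = \left(53 - 33\right) 48 = 20 \cdot 48 = 960$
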